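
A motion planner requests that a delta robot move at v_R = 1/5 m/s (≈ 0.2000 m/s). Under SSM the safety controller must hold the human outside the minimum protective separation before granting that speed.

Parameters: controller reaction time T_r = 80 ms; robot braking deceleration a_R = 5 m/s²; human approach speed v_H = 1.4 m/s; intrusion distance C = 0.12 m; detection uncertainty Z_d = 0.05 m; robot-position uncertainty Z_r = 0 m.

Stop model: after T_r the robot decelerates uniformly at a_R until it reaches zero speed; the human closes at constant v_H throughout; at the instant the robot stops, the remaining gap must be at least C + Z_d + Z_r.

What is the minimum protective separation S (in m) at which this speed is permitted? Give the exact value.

stop time T_s = (1/5)/5 = 0.0400 s
robot covers v_R·T_r = 0.2000·0.0800 = 0.0160 m before braking
braking distance = 0.2000²/(2·5.0000) = 0.0040 m
person approaches 1.4000·(0.0800+0.0400) = 0.1680 m
C+Z_d+Z_r = 0.1200+0.0500+0.0000 = 0.1700 m
S_min ≈ 0.0160+0.0040+0.1680+0.1700  ⇒  S_min = 179/500 m

S_min = 179/500 m = 0.3580 m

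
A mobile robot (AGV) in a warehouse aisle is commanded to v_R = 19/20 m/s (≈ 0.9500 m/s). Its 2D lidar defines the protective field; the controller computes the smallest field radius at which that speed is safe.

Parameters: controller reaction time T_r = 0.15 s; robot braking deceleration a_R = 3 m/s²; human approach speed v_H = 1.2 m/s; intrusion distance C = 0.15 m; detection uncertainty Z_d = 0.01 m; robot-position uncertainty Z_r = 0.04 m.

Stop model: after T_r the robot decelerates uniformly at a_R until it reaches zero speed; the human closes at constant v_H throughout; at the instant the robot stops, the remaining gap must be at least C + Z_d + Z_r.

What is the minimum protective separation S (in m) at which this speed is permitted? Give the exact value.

braking lasts T_s = (19/20)/3 = 0.3167 s
reaction-phase robot travel = 0.9500·0.1500 = 0.1425 m
braking distance = 0.9500²/(2·3.0000) = 0.1504 m
human closes 1.2000·0.4667 = 0.5600 m
C+Z_d+Z_r = 0.1500+0.0100+0.0400 = 0.2000 m
S_min ≈ 0.1425+0.1504+0.5600+0.2000  ⇒  S_min = 2527/2400 m

S_min = 2527/2400 m = 1.0529 m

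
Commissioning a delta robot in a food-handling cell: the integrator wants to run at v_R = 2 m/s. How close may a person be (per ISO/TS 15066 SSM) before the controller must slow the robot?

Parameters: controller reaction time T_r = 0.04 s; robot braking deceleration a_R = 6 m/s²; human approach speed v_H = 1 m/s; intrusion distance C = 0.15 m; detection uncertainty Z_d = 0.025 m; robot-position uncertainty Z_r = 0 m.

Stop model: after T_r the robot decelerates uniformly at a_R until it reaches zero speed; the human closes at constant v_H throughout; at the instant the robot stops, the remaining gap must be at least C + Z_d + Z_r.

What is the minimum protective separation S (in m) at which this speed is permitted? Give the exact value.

braking lasts T_s = 2/6 = 0.3333 s
reaction-phase robot travel = 2.0000·0.0400 = 0.0800 m
braking distance = 2.0000²/(2·6.0000) = 0.3333 m
human closes 1.0000·0.3733 = 0.3733 m
residual clearance needed = 0.1500+0.0250+0.0000 = 0.1750 m
S_min ≈ 0.0800+0.3333+0.3733+0.1750  ⇒  S_min = 577/600 m

S_min = 577/600 m = 0.9617 m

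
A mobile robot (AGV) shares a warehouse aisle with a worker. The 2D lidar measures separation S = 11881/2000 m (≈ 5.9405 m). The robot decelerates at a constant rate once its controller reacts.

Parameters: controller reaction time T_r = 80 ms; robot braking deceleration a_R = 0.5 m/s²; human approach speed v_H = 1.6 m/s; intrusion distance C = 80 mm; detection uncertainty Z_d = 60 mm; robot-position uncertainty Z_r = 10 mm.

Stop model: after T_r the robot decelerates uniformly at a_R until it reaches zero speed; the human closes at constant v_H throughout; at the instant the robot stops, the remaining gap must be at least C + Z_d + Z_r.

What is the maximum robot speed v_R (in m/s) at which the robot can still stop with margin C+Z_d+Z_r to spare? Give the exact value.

collect terms ⇒ (1)·v_R² + (82/25)·v_R + (-453/80) = 0
  disc = (82/25)² − 4·(1)·(-453/80) = 83521/2500 ; √disc = 289/50
  v_R = (−(82/25) + 289/50) / (2·(1)) = 5/4 m/s
check:
T_s = v_R/a_R = (5/4)/(1/2) = 2.5000 s
robot in T_r: 1.2500·0.0800 = 0.1000 m
robot under decel: 1.2500²/(2·0.5000) = 1.5625 m
human closes 1.6000·2.5800 = 4.1280 m
residual clearance needed = 0.0800+0.0600+0.0100 = 0.1500 m
sum ≈ 0.1000+1.5625+4.1280+0.1500 ≈ 5.9405 m = S ✓

v_R_max = 5/4 m/s = 1.2500 m/s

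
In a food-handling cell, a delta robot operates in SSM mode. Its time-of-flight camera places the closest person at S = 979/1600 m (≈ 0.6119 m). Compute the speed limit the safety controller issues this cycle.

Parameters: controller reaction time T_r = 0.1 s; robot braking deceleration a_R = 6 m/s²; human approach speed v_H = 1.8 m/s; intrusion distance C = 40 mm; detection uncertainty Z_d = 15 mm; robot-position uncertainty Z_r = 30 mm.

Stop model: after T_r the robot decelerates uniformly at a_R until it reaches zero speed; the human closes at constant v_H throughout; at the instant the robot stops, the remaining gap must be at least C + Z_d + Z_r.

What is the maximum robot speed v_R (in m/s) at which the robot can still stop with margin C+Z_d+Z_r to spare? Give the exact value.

quadratic (1/12)·v² + (2/5)·v + (-111/320) = 0
  disc = (2/5)² − 4·(1/12)·(-111/320) = 441/1600 ; √disc = 21/40
  v_R = (−(2/5) + 21/40) / (2·(1/12)) = 3/4 m/s
check:
braking lasts T_s = (3/4)/6 = 0.1250 s
robot covers v_R·T_r = 0.7500·0.1000 = 0.0750 m before braking
robot covers 0.7500·0.1250 − ½·6.0000·0.1250² = 0.0469 m while stopping
person approaches 1.8000·(0.1000+0.1250) = 0.4050 m
margins: 0.0400+0.0150+0.0300 = 0.0850 m
sum ≈ 0.0750+0.0469+0.4050+0.0850 ≈ 0.6119 m = S ✓

v_R_max = 3/4 m/s = 0.7500 m/s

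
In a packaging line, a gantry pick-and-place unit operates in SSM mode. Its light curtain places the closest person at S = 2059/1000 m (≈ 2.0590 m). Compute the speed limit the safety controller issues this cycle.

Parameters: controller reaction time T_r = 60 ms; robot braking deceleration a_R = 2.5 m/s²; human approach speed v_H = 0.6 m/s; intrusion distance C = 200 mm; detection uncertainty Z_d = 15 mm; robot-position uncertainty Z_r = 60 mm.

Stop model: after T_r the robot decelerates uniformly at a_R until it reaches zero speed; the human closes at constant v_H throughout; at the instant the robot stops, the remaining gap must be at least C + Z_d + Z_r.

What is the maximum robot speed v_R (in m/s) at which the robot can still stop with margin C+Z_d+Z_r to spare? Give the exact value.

v_R_max = 23/10 m/s = 2.3000 m/s

quadratic (1/5)·v² + (3/10)·v + (-437/250) = 0
  disc = (3/10)² − 4·(1/5)·(-437/250) = 3721/2500 ; √disc = 61/50
  v_R = (−(3/10) + 61/50) / (2·(1/5)) = 23/10 m/s
check:
braking lasts T_s = (23/10)/(5/2) = 0.9200 s
reaction-phase robot travel = 2.3000·0.0600 = 0.1380 m
robot covers 2.3000·0.9200 − ½·2.5000·0.9200² = 1.0580 m while stopping
human closes 0.6000·0.9800 = 0.5880 m
C+Z_d+Z_r = 0.2000+0.0150+0.0600 = 0.2750 m
sum ≈ 0.1380+1.0580+0.5880+0.2750 ≈ 2.0590 m = S ✓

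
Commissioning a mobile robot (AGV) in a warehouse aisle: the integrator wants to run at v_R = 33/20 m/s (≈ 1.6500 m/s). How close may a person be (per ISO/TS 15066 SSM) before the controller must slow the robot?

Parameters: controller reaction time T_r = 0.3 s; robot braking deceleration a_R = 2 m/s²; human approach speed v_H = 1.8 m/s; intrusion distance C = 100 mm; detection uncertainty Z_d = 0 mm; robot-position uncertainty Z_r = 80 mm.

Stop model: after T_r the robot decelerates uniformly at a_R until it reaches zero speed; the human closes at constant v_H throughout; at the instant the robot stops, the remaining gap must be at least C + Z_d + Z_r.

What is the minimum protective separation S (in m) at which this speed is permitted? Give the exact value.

S_min = 5409/1600 m = 3.3806 m

braking lasts T_s = (33/20)/2 = 0.8250 s
reaction-phase robot travel = 1.6500·0.3000 = 0.4950 m
braking distance = 1.6500²/(2·2.0000) = 0.6806 m
human over T_r+T_s: 1.8000·(0.3000+0.8250) = 2.0250 m
residual clearance needed = 0.1000+0.0000+0.0800 = 0.1800 m
S_min ≈ 0.4950+0.6806+2.0250+0.1800  ⇒  S_min = 5409/1600 m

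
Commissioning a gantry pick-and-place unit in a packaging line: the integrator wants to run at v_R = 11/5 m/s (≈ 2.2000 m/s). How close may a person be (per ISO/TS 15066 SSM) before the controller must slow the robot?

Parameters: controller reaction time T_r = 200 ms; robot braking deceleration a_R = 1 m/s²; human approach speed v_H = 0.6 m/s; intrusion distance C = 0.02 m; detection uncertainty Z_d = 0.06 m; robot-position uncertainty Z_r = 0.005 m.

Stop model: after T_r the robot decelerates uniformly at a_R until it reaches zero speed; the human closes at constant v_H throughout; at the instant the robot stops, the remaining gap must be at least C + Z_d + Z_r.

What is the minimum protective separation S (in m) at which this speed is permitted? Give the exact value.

stop time T_s = (11/5)/1 = 2.2000 s
robot in T_r: 2.2000·0.2000 = 0.4400 m
robot covers 2.2000·2.2000 − ½·1.0000·2.2000² = 2.4200 m while stopping
human over T_r+T_s: 0.6000·(0.2000+2.2000) = 1.4400 m
residual clearance needed = 0.0200+0.0600+0.0050 = 0.0850 m
S_min ≈ 0.4400+2.4200+1.4400+0.0850  ⇒  S_min = 877/200 m

S_min = 877/200 m = 4.3850 m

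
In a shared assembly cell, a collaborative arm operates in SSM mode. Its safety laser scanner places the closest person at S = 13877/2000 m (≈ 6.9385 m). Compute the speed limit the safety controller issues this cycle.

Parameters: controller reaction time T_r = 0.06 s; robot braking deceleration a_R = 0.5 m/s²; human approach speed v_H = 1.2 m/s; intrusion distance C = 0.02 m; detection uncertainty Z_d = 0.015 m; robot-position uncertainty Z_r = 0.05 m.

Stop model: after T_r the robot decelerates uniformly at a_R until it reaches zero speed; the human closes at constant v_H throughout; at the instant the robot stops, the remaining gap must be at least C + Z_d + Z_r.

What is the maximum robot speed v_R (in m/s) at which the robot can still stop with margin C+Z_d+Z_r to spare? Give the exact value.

at the boundary: (1)·v² + (123/50)·v + (-13563/2000) = 0
  disc = (123/50)² − 4·(1)·(-13563/2000) = 20736/625 ; √disc = 144/25
  v_R = (−(123/50) + 144/25) / (2·(1)) = 33/20 m/s
check:
T_s = v_R/a_R = (33/20)/(1/2) = 3.3000 s
robot covers v_R·T_r = 1.6500·0.0600 = 0.0990 m before braking
braking distance = 1.6500²/(2·0.5000) = 2.7225 m
human over T_r+T_s: 1.2000·(0.0600+3.3000) = 4.0320 m
residual clearance needed = 0.0200+0.0150+0.0500 = 0.0850 m
sum ≈ 0.0990+2.7225+4.0320+0.0850 ≈ 6.9385 m = S ✓

v_R_max = 33/20 m/s = 1.6500 m/s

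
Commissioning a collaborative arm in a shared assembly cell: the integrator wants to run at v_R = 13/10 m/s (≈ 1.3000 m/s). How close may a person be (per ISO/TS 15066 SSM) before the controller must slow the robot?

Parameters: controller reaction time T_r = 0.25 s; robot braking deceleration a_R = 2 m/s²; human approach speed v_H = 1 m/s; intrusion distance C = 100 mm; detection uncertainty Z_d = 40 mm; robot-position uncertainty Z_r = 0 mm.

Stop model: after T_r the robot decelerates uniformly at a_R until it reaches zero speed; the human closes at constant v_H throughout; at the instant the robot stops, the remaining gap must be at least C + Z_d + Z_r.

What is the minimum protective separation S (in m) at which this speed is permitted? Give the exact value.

S_min = 143/80 m = 1.7875 m

stop time T_s = (13/10)/2 = 0.6500 s
robot in T_r: 1.3000·0.2500 = 0.3250 m
robot under decel: 1.3000²/(2·2.0000) = 0.4225 m
human closes 1.0000·0.9000 = 0.9000 m
C+Z_d+Z_r = 0.1000+0.0400+0.0000 = 0.1400 m
S_min ≈ 0.3250+0.4225+0.9000+0.1400  ⇒  S_min = 143/80 m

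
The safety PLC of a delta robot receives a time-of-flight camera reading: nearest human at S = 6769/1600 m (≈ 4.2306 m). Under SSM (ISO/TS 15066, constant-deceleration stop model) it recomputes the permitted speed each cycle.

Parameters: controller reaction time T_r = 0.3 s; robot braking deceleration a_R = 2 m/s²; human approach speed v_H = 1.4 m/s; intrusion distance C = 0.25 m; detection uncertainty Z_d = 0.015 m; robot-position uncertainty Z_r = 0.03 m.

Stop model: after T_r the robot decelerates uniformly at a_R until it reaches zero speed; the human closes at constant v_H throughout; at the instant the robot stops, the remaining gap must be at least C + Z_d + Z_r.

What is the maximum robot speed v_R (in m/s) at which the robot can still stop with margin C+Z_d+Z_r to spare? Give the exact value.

collect terms ⇒ (1/4)·v_R² + (1)·v_R + (-225/64) = 0
  disc = (1)² − 4·(1/4)·(-225/64) = 289/64 ; √disc = 17/8
  v_R = (−(1) + 17/8) / (2·(1/4)) = 9/4 m/s
check:
stop time T_s = (9/4)/2 = 1.1250 s
robot in T_r: 2.2500·0.3000 = 0.6750 m
braking distance = 2.2500²/(2·2.0000) = 1.2656 m
human over T_r+T_s: 1.4000·(0.3000+1.1250) = 1.9950 m
margins: 0.2500+0.0150+0.0300 = 0.2950 m
sum ≈ 0.6750+1.2656+1.9950+0.2950 ≈ 4.2306 m = S ✓

v_R_max = 9/4 m/s = 2.2500 m/s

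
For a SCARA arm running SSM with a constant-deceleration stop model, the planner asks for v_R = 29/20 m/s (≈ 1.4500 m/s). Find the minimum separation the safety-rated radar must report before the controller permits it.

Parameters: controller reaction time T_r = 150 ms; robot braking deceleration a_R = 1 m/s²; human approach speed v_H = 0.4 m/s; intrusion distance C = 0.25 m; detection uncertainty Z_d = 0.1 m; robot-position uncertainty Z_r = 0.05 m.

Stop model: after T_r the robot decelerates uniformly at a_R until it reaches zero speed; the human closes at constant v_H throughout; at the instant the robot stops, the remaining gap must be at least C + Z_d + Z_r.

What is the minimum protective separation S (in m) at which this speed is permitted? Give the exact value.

stop time T_s = (29/20)/1 = 1.4500 s
robot covers v_R·T_r = 1.4500·0.1500 = 0.2175 m before braking
robot covers 1.4500·1.4500 − ½·1.0000·1.4500² = 1.0513 m while stopping
human over T_r+T_s: 0.4000·(0.1500+1.4500) = 0.6400 m
margins: 0.2500+0.1000+0.0500 = 0.4000 m
S_min ≈ 0.2175+1.0513+0.6400+0.4000  ⇒  S_min = 1847/800 m

S_min = 1847/800 m = 2.3087 m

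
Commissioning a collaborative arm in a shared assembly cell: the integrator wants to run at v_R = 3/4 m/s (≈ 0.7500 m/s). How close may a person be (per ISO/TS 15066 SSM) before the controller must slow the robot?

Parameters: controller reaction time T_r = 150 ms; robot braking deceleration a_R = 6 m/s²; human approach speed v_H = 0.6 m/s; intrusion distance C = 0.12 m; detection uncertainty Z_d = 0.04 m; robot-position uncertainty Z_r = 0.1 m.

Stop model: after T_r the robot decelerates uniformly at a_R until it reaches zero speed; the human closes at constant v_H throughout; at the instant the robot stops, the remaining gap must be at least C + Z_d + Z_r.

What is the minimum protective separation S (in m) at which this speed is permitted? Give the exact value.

S_min = 187/320 m = 0.5844 m

stop time T_s = (3/4)/6 = 0.1250 s
robot covers v_R·T_r = 0.7500·0.1500 = 0.1125 m before braking
braking distance = 0.7500²/(2·6.0000) = 0.0469 m
human over T_r+T_s: 0.6000·(0.1500+0.1250) = 0.1650 m
residual clearance needed = 0.1200+0.0400+0.1000 = 0.2600 m
S_min ≈ 0.1125+0.0469+0.1650+0.2600  ⇒  S_min = 187/320 m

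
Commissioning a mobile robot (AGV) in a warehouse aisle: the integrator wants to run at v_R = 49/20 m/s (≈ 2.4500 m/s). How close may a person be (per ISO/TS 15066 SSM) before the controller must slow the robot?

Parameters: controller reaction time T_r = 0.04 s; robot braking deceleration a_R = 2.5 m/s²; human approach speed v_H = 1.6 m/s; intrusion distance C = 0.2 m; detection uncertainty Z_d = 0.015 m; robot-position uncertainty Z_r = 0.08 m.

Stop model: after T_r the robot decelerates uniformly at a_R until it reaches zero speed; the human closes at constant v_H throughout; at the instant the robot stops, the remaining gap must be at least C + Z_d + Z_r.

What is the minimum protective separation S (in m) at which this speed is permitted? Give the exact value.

S_min = 6451/2000 m = 3.2255 m

braking lasts T_s = (49/20)/(5/2) = 0.9800 s
robot covers v_R·T_r = 2.4500·0.0400 = 0.0980 m before braking
braking distance = 2.4500²/(2·2.5000) = 1.2005 m
human over T_r+T_s: 1.6000·(0.0400+0.9800) = 1.6320 m
C+Z_d+Z_r = 0.2000+0.0150+0.0800 = 0.2950 m
S_min ≈ 0.0980+1.2005+1.6320+0.2950  ⇒  S_min = 6451/2000 m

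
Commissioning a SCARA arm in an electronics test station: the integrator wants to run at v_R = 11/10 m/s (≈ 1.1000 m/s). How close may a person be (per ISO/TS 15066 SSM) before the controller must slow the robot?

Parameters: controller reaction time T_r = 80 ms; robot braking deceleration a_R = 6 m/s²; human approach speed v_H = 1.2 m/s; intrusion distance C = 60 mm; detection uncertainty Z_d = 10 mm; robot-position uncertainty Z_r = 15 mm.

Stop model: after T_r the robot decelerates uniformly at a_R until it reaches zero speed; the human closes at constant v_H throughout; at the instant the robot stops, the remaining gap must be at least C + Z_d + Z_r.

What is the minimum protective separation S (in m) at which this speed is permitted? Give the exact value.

S_min = 3539/6000 m = 0.5898 m

stop time T_s = (11/10)/6 = 0.1833 s
robot in T_r: 1.1000·0.0800 = 0.0880 m
braking distance = 1.1000²/(2·6.0000) = 0.1008 m
human closes 1.2000·0.2633 = 0.3160 m
C+Z_d+Z_r = 0.0600+0.0100+0.0150 = 0.0850 m
S_min ≈ 0.0880+0.1008+0.3160+0.0850  ⇒  S_min = 3539/6000 m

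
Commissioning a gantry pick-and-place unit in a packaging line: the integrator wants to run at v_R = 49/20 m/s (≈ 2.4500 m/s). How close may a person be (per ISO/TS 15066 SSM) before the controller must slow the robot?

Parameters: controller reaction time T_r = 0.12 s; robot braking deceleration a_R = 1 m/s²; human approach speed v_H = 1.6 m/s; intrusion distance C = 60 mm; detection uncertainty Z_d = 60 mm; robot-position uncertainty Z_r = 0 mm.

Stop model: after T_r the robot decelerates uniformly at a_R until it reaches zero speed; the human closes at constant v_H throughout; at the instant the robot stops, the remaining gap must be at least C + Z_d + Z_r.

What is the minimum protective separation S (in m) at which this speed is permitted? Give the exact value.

braking lasts T_s = (49/20)/1 = 2.4500 s
reaction-phase robot travel = 2.4500·0.1200 = 0.2940 m
robot covers 2.4500·2.4500 − ½·1.0000·2.4500² = 3.0013 m while stopping
human closes 1.6000·2.5700 = 4.1120 m
residual clearance needed = 0.0600+0.0600+0.0000 = 0.1200 m
S_min ≈ 0.2940+3.0013+4.1120+0.1200  ⇒  S_min = 30109/4000 m

S_min = 30109/4000 m = 7.5273 m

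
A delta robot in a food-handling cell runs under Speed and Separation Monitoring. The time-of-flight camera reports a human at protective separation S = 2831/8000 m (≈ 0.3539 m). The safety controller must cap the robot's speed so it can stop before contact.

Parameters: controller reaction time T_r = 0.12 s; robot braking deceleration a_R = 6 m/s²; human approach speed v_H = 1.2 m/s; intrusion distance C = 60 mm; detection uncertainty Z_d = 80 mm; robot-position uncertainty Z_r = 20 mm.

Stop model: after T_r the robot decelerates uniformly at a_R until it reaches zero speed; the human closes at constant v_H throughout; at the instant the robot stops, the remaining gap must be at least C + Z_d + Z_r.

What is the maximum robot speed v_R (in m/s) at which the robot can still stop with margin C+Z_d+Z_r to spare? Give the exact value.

v_R_max = 3/20 m/s = 0.1500 m/s

collect terms ⇒ (1/12)·v_R² + (8/25)·v_R + (-399/8000) = 0
  disc = (8/25)² − 4·(1/12)·(-399/8000) = 4761/40000 ; √disc = 69/200
  v_R = (−(8/25) + 69/200) / (2·(1/12)) = 3/20 m/s
check:
stop time T_s = (3/20)/6 = 0.0250 s
robot in T_r: 0.1500·0.1200 = 0.0180 m
robot covers 0.1500·0.0250 − ½·6.0000·0.0250² = 0.0019 m while stopping
human over T_r+T_s: 1.2000·(0.1200+0.0250) = 0.1740 m
residual clearance needed = 0.0600+0.0800+0.0200 = 0.1600 m
sum ≈ 0.0180+0.0019+0.1740+0.1600 ≈ 0.3539 m = S ✓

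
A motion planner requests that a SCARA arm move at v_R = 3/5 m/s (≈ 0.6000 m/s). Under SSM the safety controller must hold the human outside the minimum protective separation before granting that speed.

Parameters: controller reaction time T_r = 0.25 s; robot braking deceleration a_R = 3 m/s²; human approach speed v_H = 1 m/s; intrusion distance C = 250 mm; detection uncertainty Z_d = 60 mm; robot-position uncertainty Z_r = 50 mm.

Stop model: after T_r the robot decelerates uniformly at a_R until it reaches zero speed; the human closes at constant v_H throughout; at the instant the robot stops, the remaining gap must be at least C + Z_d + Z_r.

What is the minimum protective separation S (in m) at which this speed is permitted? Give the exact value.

S_min = 51/50 m = 1.0200 m

stop time T_s = (3/5)/3 = 0.2000 s
robot covers v_R·T_r = 0.6000·0.2500 = 0.1500 m before braking
robot under decel: 0.6000²/(2·3.0000) = 0.0600 m
human closes 1.0000·0.4500 = 0.4500 m
residual clearance needed = 0.2500+0.0600+0.0500 = 0.3600 m
S_min ≈ 0.1500+0.0600+0.4500+0.3600  ⇒  S_min = 51/50 m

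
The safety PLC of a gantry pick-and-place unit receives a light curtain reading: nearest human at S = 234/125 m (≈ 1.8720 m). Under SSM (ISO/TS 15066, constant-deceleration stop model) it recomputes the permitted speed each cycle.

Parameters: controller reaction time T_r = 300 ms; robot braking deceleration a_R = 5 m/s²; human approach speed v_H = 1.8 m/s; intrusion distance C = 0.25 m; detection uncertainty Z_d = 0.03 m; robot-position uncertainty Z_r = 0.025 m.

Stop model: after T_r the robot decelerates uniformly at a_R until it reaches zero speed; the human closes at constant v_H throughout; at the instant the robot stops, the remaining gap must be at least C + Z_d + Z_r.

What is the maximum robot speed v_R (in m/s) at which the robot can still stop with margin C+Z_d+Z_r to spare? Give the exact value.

v_R_max = 13/10 m/s = 1.3000 m/s

collect terms ⇒ (1/10)·v_R² + (33/50)·v_R + (-1027/1000) = 0
  disc = (33/50)² − 4·(1/10)·(-1027/1000) = 529/625 ; √disc = 23/25
  v_R = (−(33/50) + 23/25) / (2·(1/10)) = 13/10 m/s
check:
braking lasts T_s = (13/10)/5 = 0.2600 s
robot covers v_R·T_r = 1.3000·0.3000 = 0.3900 m before braking
braking distance = 1.3000²/(2·5.0000) = 0.1690 m
human over T_r+T_s: 1.8000·(0.3000+0.2600) = 1.0080 m
C+Z_d+Z_r = 0.2500+0.0300+0.0250 = 0.3050 m
sum ≈ 0.3900+0.1690+1.0080+0.3050 ≈ 1.8720 m = S ✓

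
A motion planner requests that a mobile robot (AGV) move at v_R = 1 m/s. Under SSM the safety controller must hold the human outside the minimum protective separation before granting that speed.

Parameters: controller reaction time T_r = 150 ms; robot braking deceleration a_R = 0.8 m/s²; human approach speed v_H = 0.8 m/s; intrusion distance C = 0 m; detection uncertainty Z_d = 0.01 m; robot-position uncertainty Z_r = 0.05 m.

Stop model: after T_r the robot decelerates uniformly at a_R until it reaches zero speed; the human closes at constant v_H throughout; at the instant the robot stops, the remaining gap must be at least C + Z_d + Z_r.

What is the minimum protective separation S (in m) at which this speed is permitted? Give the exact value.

S_min = 391/200 m = 1.9550 m

T_s = v_R/a_R = 1/(4/5) = 1.2500 s
reaction-phase robot travel = 1.0000·0.1500 = 0.1500 m
braking distance = 1.0000²/(2·0.8000) = 0.6250 m
person approaches 0.8000·(0.1500+1.2500) = 1.1200 m
margins: 0.0000+0.0100+0.0500 = 0.0600 m
S_min ≈ 0.1500+0.6250+1.1200+0.0600  ⇒  S_min = 391/200 m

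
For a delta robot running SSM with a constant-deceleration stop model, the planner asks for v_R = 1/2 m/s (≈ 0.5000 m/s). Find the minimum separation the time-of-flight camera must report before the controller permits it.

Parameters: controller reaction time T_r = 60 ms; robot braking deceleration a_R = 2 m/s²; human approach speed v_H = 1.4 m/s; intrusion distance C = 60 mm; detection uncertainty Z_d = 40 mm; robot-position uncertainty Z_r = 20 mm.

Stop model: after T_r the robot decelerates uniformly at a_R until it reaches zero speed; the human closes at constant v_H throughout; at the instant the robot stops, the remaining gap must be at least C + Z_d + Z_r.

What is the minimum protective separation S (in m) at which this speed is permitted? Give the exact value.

S_min = 1293/2000 m = 0.6465 m

stop time T_s = (1/2)/2 = 0.2500 s
reaction-phase robot travel = 0.5000·0.0600 = 0.0300 m
robot under decel: 0.5000²/(2·2.0000) = 0.0625 m
person approaches 1.4000·(0.0600+0.2500) = 0.4340 m
C+Z_d+Z_r = 0.0600+0.0400+0.0200 = 0.1200 m
S_min ≈ 0.0300+0.0625+0.4340+0.1200  ⇒  S_min = 1293/2000 m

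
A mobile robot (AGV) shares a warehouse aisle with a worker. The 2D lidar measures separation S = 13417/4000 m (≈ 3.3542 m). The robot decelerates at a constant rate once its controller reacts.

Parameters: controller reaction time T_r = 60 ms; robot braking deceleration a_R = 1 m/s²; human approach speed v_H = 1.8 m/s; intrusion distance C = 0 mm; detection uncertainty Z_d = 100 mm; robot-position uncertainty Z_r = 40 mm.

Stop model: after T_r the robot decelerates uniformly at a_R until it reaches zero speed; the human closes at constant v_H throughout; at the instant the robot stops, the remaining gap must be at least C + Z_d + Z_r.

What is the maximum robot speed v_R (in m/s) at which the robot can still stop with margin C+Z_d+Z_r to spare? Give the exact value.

v_R_max = 5/4 m/s = 1.2500 m/s

quadratic (1/2)·v² + (93/50)·v + (-497/160) = 0
  disc = (93/50)² − 4·(1/2)·(-497/160) = 96721/10000 ; √disc = 311/100
  v_R = (−(93/50) + 311/100) / (2·(1/2)) = 5/4 m/s
check:
T_s = v_R/a_R = (5/4)/1 = 1.2500 s
reaction-phase robot travel = 1.2500·0.0600 = 0.0750 m
braking distance = 1.2500²/(2·1.0000) = 0.7812 m
human over T_r+T_s: 1.8000·(0.0600+1.2500) = 2.3580 m
margins: 0.0000+0.1000+0.0400 = 0.1400 m
sum ≈ 0.0750+0.7812+2.3580+0.1400 ≈ 3.3542 m = S ✓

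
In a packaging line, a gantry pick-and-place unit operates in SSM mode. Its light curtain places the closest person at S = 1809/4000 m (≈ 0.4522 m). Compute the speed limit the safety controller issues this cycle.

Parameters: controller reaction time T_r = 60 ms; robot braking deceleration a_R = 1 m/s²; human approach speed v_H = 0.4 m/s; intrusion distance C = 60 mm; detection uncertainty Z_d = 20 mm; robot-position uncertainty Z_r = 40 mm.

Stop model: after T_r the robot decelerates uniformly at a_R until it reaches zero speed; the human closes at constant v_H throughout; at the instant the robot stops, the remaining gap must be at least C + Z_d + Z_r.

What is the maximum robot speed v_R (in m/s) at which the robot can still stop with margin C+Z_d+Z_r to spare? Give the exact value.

at the boundary: (1/2)·v² + (23/50)·v + (-1233/4000) = 0
  disc = (23/50)² − 4·(1/2)·(-1233/4000) = 8281/10000 ; √disc = 91/100
  v_R = (−(23/50) + 91/100) / (2·(1/2)) = 9/20 m/s
check:
braking lasts T_s = (9/20)/1 = 0.4500 s
robot covers v_R·T_r = 0.4500·0.0600 = 0.0270 m before braking
robot under decel: 0.4500²/(2·1.0000) = 0.1013 m
person approaches 0.4000·(0.0600+0.4500) = 0.2040 m
margins: 0.0600+0.0200+0.0400 = 0.1200 m
sum ≈ 0.0270+0.1013+0.2040+0.1200 ≈ 0.4522 m = S ✓

v_R_max = 9/20 m/s = 0.4500 m/s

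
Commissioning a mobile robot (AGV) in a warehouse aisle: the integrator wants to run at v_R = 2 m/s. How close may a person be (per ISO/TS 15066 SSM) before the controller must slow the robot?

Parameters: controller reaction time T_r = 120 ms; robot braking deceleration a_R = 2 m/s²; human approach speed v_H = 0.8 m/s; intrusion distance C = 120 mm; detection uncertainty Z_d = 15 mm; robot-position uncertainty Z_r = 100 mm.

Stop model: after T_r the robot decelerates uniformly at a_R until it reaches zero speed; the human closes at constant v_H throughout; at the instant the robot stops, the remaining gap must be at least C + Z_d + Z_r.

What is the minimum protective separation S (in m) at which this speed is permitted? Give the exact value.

S_min = 2371/1000 m = 2.3710 m

T_s = v_R/a_R = 2/2 = 1.0000 s
robot covers v_R·T_r = 2.0000·0.1200 = 0.2400 m before braking
robot covers 2.0000·1.0000 − ½·2.0000·1.0000² = 1.0000 m while stopping
human closes 0.8000·1.1200 = 0.8960 m
residual clearance needed = 0.1200+0.0150+0.1000 = 0.2350 m
S_min ≈ 0.2400+1.0000+0.8960+0.2350  ⇒  S_min = 2371/1000 m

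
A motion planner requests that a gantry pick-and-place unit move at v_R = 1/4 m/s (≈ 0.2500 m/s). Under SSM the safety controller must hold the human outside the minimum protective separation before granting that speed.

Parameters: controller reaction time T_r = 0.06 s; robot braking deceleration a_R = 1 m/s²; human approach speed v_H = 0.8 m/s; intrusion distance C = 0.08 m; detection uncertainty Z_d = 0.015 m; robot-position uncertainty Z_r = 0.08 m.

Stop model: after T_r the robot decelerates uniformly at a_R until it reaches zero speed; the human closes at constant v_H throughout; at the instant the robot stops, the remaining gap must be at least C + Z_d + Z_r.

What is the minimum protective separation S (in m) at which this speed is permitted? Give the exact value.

S_min = 1877/4000 m = 0.4693 m

braking lasts T_s = (1/4)/1 = 0.2500 s
robot in T_r: 0.2500·0.0600 = 0.0150 m
braking distance = 0.2500²/(2·1.0000) = 0.0312 m
human closes 0.8000·0.3100 = 0.2480 m
residual clearance needed = 0.0800+0.0150+0.0800 = 0.1750 m
S_min ≈ 0.0150+0.0312+0.2480+0.1750  ⇒  S_min = 1877/4000 m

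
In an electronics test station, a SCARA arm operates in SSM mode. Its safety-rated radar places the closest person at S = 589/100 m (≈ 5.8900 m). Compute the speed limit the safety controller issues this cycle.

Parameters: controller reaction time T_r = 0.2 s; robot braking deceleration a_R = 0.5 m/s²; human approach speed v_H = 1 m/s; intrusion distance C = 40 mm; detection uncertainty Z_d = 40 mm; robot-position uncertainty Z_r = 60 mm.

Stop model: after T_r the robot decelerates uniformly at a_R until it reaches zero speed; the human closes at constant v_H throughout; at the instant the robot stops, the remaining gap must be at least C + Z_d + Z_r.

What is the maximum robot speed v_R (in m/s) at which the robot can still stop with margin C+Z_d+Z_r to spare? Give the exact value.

v_R_max = 3/2 m/s = 1.5000 m/s

at the boundary: (1)·v² + (11/5)·v + (-111/20) = 0
  disc = (11/5)² − 4·(1)·(-111/20) = 676/25 ; √disc = 26/5
  v_R = (−(11/5) + 26/5) / (2·(1)) = 3/2 m/s
check:
T_s = v_R/a_R = (3/2)/(1/2) = 3.0000 s
robot in T_r: 1.5000·0.2000 = 0.3000 m
robot covers 1.5000·3.0000 − ½·0.5000·3.0000² = 2.2500 m while stopping
human closes 1.0000·3.2000 = 3.2000 m
C+Z_d+Z_r = 0.0400+0.0400+0.0600 = 0.1400 m
sum ≈ 0.3000+2.2500+3.2000+0.1400 ≈ 5.8900 m = S ✓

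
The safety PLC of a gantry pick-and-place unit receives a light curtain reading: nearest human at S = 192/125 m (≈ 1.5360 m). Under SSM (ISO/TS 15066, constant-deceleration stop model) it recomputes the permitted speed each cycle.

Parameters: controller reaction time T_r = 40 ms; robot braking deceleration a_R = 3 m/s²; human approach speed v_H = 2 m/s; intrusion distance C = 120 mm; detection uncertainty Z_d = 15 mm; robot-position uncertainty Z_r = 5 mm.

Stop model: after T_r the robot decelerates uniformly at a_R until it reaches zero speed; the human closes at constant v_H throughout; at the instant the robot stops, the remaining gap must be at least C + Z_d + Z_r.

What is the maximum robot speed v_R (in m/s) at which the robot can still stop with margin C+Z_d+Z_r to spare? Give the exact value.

v_R_max = 7/5 m/s = 1.4000 m/s

at the boundary: (1/6)·v² + (53/75)·v + (-329/250) = 0
  disc = (53/75)² − 4·(1/6)·(-329/250) = 7744/5625 ; √disc = 88/75
  v_R = (−(53/75) + 88/75) / (2·(1/6)) = 7/5 m/s
check:
stop time T_s = (7/5)/3 = 0.4667 s
robot in T_r: 1.4000·0.0400 = 0.0560 m
robot under decel: 1.4000²/(2·3.0000) = 0.3267 m
human closes 2.0000·0.5067 = 1.0133 m
residual clearance needed = 0.1200+0.0150+0.0050 = 0.1400 m
sum ≈ 0.0560+0.3267+1.0133+0.1400 ≈ 1.5360 m = S ✓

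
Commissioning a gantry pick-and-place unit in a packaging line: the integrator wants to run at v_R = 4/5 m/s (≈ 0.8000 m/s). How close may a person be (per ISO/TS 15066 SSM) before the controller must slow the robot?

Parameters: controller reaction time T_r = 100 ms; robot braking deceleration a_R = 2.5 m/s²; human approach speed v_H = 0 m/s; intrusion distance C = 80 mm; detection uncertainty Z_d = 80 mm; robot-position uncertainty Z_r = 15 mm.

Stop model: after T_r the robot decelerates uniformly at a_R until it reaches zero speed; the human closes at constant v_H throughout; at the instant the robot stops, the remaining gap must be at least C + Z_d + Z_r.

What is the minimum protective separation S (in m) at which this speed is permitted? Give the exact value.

S_min = 383/1000 m = 0.3830 m

braking lasts T_s = (4/5)/(5/2) = 0.3200 s
robot covers v_R·T_r = 0.8000·0.1000 = 0.0800 m before braking
robot covers 0.8000·0.3200 − ½·2.5000·0.3200² = 0.1280 m while stopping
human closes 0.0000·0.4200 = 0.0000 m
C+Z_d+Z_r = 0.0800+0.0800+0.0150 = 0.1750 m
S_min ≈ 0.0800+0.1280+0.0000+0.1750  ⇒  S_min = 383/1000 m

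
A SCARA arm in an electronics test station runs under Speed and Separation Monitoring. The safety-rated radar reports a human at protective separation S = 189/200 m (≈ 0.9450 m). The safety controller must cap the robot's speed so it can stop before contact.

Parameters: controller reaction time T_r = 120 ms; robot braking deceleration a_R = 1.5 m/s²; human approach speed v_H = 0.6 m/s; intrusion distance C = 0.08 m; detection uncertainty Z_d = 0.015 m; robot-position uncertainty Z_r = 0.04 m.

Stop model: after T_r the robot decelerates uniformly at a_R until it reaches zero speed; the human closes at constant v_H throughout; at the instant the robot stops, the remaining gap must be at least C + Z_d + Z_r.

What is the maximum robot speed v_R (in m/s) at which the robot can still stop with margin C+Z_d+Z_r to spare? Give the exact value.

at the boundary: (1/3)·v² + (13/25)·v + (-369/500) = 0
  disc = (13/25)² − 4·(1/3)·(-369/500) = 784/625 ; √disc = 28/25
  v_R = (−(13/25) + 28/25) / (2·(1/3)) = 9/10 m/s
check:
braking lasts T_s = (9/10)/(3/2) = 0.6000 s
robot in T_r: 0.9000·0.1200 = 0.1080 m
robot under decel: 0.9000²/(2·1.5000) = 0.2700 m
human over T_r+T_s: 0.6000·(0.1200+0.6000) = 0.4320 m
residual clearance needed = 0.0800+0.0150+0.0400 = 0.1350 m
sum ≈ 0.1080+0.2700+0.4320+0.1350 ≈ 0.9450 m = S ✓

v_R_max = 9/10 m/s = 0.9000 m/s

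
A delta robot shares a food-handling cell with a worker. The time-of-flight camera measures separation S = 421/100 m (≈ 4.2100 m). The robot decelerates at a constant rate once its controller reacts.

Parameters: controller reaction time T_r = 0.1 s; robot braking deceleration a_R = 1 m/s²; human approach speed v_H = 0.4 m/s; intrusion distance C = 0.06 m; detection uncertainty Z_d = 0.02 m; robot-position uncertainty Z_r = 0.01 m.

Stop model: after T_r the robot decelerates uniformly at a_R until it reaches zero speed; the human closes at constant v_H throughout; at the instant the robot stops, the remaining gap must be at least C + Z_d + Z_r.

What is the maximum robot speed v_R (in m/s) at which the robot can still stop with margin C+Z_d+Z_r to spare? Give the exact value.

v_R_max = 12/5 m/s = 2.4000 m/s

quadratic (1/2)·v² + (1/2)·v + (-102/25) = 0
  disc = (1/2)² − 4·(1/2)·(-102/25) = 841/100 ; √disc = 29/10
  v_R = (−(1/2) + 29/10) / (2·(1/2)) = 12/5 m/s
check:
stop time T_s = (12/5)/1 = 2.4000 s
robot in T_r: 2.4000·0.1000 = 0.2400 m
robot covers 2.4000·2.4000 − ½·1.0000·2.4000² = 2.8800 m while stopping
person approaches 0.4000·(0.1000+2.4000) = 1.0000 m
margins: 0.0600+0.0200+0.0100 = 0.0900 m
sum ≈ 0.2400+2.8800+1.0000+0.0900 ≈ 4.2100 m = S ✓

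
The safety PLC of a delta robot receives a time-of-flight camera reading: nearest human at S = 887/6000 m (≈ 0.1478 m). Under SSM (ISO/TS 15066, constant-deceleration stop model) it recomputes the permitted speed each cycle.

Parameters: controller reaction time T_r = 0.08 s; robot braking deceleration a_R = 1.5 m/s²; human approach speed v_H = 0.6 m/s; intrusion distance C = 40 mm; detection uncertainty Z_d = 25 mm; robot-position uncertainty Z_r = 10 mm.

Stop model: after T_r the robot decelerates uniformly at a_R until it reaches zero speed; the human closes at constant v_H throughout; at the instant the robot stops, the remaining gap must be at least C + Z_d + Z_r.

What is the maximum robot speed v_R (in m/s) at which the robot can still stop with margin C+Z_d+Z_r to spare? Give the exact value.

collect terms ⇒ (1/3)·v_R² + (12/25)·v_R + (-149/6000) = 0
  disc = (12/25)² − 4·(1/3)·(-149/6000) = 5929/22500 ; √disc = 77/150
  v_R = (−(12/25) + 77/150) / (2·(1/3)) = 1/20 m/s
check:
braking lasts T_s = (1/20)/(3/2) = 0.0333 s
robot in T_r: 0.0500·0.0800 = 0.0040 m
robot under decel: 0.0500²/(2·1.5000) = 0.0008 m
person approaches 0.6000·(0.0800+0.0333) = 0.0680 m
residual clearance needed = 0.0400+0.0250+0.0100 = 0.0750 m
sum ≈ 0.0040+0.0008+0.0680+0.0750 ≈ 0.1478 m = S ✓

v_R_max = 1/20 m/s = 0.0500 m/s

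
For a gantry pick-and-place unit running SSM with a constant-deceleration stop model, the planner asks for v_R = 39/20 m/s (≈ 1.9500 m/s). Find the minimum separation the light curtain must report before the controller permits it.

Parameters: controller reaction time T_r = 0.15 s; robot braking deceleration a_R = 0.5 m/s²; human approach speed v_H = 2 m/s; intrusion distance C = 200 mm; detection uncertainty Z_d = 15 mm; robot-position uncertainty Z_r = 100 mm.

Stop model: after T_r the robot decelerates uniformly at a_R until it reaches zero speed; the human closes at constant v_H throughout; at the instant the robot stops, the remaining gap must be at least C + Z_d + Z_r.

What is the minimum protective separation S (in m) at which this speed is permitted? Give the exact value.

S_min = 1251/100 m = 12.5100 m

T_s = v_R/a_R = (39/20)/(1/2) = 3.9000 s
robot in T_r: 1.9500·0.1500 = 0.2925 m
braking distance = 1.9500²/(2·0.5000) = 3.8025 m
human over T_r+T_s: 2.0000·(0.1500+3.9000) = 8.1000 m
residual clearance needed = 0.2000+0.0150+0.1000 = 0.3150 m
S_min ≈ 0.2925+3.8025+8.1000+0.3150  ⇒  S_min = 1251/100 m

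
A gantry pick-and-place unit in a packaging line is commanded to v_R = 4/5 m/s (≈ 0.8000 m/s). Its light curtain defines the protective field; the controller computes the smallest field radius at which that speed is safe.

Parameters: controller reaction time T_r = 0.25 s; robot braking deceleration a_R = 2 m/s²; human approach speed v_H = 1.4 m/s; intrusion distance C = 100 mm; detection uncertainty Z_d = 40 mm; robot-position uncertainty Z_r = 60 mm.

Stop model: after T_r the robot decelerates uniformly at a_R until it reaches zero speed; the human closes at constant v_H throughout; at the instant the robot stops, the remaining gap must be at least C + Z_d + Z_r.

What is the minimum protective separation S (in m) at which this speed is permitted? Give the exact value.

S_min = 147/100 m = 1.4700 m

stop time T_s = (4/5)/2 = 0.4000 s
reaction-phase robot travel = 0.8000·0.2500 = 0.2000 m
robot covers 0.8000·0.4000 − ½·2.0000·0.4000² = 0.1600 m while stopping
person approaches 1.4000·(0.2500+0.4000) = 0.9100 m
margins: 0.1000+0.0400+0.0600 = 0.2000 m
S_min ≈ 0.2000+0.1600+0.9100+0.2000  ⇒  S_min = 147/100 m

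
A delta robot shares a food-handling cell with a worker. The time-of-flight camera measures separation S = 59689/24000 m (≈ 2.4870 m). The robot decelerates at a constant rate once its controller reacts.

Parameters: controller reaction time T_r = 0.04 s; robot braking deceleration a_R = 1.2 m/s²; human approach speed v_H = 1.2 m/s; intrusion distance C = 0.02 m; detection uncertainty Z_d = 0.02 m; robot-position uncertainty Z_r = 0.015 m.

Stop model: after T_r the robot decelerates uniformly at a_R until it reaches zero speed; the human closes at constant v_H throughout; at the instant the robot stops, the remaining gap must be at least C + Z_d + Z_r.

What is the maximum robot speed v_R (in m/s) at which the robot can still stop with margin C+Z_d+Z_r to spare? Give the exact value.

quadratic (5/12)·v² + (26/25)·v + (-57217/24000) = 0
  disc = (26/25)² − 4·(5/12)·(-57217/24000) = 1819801/360000 ; √disc = 1349/600
  v_R = (−(26/25) + 1349/600) / (2·(5/12)) = 29/20 m/s
check:
braking lasts T_s = (29/20)/(6/5) = 1.2083 s
robot covers v_R·T_r = 1.4500·0.0400 = 0.0580 m before braking
braking distance = 1.4500²/(2·1.2000) = 0.8760 m
human closes 1.2000·1.2483 = 1.4980 m
margins: 0.0200+0.0200+0.0150 = 0.0550 m
sum ≈ 0.0580+0.8760+1.4980+0.0550 ≈ 2.4870 m = S ✓

v_R_max = 29/20 m/s = 1.4500 m/s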